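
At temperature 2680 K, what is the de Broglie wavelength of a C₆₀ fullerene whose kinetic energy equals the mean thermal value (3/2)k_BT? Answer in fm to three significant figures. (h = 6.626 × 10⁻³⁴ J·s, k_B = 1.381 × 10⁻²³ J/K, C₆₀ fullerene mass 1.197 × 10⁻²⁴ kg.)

KE = (3/2)k_BT = 1.5 × 1.381 × 10⁻²³ × 2680 = 5.552 × 10⁻²⁰ J.
p = √(2mKE) = √(2 × 1.197 × 10⁻²⁴ × 5.552 × 10⁻²⁰) = 3.646 × 10⁻²² kg·m/s.
λ = h/p = 1.82 × 10⁻¹² m = 1820 fm.

λ = 1820 fm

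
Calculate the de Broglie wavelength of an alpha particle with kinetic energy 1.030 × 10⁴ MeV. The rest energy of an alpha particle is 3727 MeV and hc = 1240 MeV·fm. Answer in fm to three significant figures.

Total energy E = KE + m₀c² = 1.030 × 10⁴ + 3727 = 14027 MeV.
(pc)² = E² − (m₀c²)² = (14027)² − (3727)² = 1.829 × 10⁸ MeV², so pc = 1.352 × 10⁴ MeV.
λ = hc/(pc) = 1240 MeV·fm / 1.352 × 10⁴ MeV = 0.0917 fm.

λ = 0.0917 fm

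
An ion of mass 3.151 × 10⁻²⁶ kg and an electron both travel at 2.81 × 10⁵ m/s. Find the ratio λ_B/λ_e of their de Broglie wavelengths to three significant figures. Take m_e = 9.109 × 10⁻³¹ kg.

λ_B/λ_e = 2.89 × 10⁻⁵

At fixed v, p = mv so λ = h/(mv) ∝ 1/m.
λ_B/λ_e = m_e/m_B = 9.109 × 10⁻³¹/3.151 × 10⁻²⁶ = 2.89 × 10⁻⁵.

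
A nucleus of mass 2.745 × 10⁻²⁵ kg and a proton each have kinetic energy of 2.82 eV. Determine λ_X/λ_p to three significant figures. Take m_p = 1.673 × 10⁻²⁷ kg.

λ_X/λ_p = 0.0781

At fixed KE, p = √(2mKE) so λ = h/p ∝ 1/√m.
λ_X/λ_p = √(m_p/m_X) = √(1.673 × 10⁻²⁷/2.745 × 10⁻²⁵) = √(6.095 × 10⁻³) = 0.0781.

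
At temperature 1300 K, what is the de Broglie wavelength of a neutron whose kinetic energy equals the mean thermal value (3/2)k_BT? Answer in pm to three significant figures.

λ = 69.8 pm

KE = (3/2)k_BT = 1.5 × 1.381 × 10⁻²³ × 1300 = 2.693 × 10⁻²⁰ J.
p = √(2mKE) = √(2 × 1.675 × 10⁻²⁷ × 2.693 × 10⁻²⁰) = 9.498 × 10⁻²⁴ kg·m/s.
λ = h/p = 6.98 × 10⁻¹¹ m = 69.8 pm.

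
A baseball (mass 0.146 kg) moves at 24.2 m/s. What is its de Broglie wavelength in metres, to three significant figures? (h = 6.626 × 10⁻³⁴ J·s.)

p = mv = 0.146 × 24.2 = 3.533 kg·m/s.
λ = h/p = 6.626 × 10⁻³⁴ / 3.533 = 1.88 × 10⁻³⁴ m.

λ = 1.88 × 10⁻³⁴ m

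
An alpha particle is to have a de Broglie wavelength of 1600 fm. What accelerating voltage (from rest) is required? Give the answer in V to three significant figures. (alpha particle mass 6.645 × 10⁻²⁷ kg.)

V = 40.3 V

p = h/λ = 6.626 × 10⁻³⁴ / 1.600 × 10⁻¹² = 4.141 × 10⁻²² kg·m/s.
KE = p²/(2m) = 1.290 × 10⁻¹⁷ J.
V = KE/2e = 1.290 × 10⁻¹⁷ / (2 × 1.602 × 10⁻¹⁹) = 40.3 V.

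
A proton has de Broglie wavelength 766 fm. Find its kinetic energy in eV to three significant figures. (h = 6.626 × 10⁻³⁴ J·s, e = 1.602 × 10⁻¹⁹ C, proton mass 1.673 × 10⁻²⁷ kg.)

p = h/λ = 6.626 × 10⁻³⁴ / 7.660 × 10⁻¹³ = 8.650 × 10⁻²² kg·m/s.
KE = p²/(2m) = (8.650 × 10⁻²²)² / (2 × 1.673 × 10⁻²⁷) = 2.236 × 10⁻¹⁶ J = 1400 eV.

KE = 1400 eV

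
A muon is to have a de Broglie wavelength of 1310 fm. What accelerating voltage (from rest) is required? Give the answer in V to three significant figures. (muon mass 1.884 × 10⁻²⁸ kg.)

p = h/λ = 6.626 × 10⁻³⁴ / 1.310 × 10⁻¹² = 5.058 × 10⁻²² kg·m/s.
KE = p²/(2m) = 6.790 × 10⁻¹⁶ J.
V = KE/e = 6.790 × 10⁻¹⁶ / (1.602 × 10⁻¹⁹) = 4240 V.

V = 4240 V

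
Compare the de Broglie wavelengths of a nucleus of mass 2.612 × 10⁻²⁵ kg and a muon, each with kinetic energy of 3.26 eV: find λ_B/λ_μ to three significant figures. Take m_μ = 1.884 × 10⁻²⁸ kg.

At fixed KE, p = √(2mKE) so λ = h/p ∝ 1/√m.
λ_B/λ_μ = √(m_μ/m_B) = √(1.884 × 10⁻²⁸/2.612 × 10⁻²⁵) = √(7.213 × 10⁻⁴) = 0.0269.

λ_B/λ_μ = 0.0269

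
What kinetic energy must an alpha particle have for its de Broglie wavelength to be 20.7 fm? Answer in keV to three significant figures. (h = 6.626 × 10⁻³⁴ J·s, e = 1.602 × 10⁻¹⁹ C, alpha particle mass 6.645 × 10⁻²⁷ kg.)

p = h/λ = 6.626 × 10⁻³⁴ / 2.070 × 10⁻¹⁴ = 3.201 × 10⁻²⁰ kg·m/s.
KE = p²/(2m) = (3.201 × 10⁻²⁰)² / (2 × 6.645 × 10⁻²⁷) = 7.710 × 10⁻¹⁴ J = 481 keV.

KE = 481 keV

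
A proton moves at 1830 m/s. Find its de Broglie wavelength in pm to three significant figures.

λ = 216 pm

p = mv = 1.673 × 10⁻²⁷ × 1830 = 3.062 × 10⁻²⁴ kg·m/s.
λ = h/p = 6.626 × 10⁻³⁴ / 3.062 × 10⁻²⁴ = 2.16 × 10⁻¹⁰ m = 216 pm.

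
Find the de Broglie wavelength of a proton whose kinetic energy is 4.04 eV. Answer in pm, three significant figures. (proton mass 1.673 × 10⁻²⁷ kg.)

λ = 14.2 pm

KE = 4.04 eV = 6.472 × 10⁻¹⁹ J.
p = √(2mKE) = √(2 × 1.673 × 10⁻²⁷ × 6.472 × 10⁻¹⁹) = 4.654 × 10⁻²³ kg·m/s.
λ = h/p = 6.626 × 10⁻³⁴ / 4.654 × 10⁻²³ = 1.42 × 10⁻¹¹ m = 14.2 pm.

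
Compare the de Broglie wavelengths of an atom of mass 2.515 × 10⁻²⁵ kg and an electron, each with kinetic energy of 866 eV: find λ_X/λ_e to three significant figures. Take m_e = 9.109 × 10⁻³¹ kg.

At fixed KE, p = √(2mKE) so λ = h/p ∝ 1/√m.
λ_X/λ_e = √(m_e/m_X) = √(9.109 × 10⁻³¹/2.515 × 10⁻²⁵) = √(3.622 × 10⁻⁶) = 1.90 × 10⁻³.

λ_X/λ_e = 1.90 × 10⁻³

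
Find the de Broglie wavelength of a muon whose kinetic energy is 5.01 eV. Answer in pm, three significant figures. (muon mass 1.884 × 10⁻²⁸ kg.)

λ = 38.1 pm

KE = 5.01 eV = 8.026 × 10⁻¹⁹ J.
p = √(2mKE) = √(2 × 1.884 × 10⁻²⁸ × 8.026 × 10⁻¹⁹) = 1.739 × 10⁻²³ kg·m/s.
λ = h/p = 6.626 × 10⁻³⁴ / 1.739 × 10⁻²³ = 3.81 × 10⁻¹¹ m = 38.1 pm.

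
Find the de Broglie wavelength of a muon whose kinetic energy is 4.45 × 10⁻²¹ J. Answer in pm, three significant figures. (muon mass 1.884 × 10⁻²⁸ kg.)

λ = 512 pm

p = √(2mKE) = √(2 × 1.884 × 10⁻²⁸ × 4.450 × 10⁻²¹) = 1.295 × 10⁻²⁴ kg·m/s.
λ = h/p = 6.626 × 10⁻³⁴ / 1.295 × 10⁻²⁴ = 5.12 × 10⁻¹⁰ m = 512 pm.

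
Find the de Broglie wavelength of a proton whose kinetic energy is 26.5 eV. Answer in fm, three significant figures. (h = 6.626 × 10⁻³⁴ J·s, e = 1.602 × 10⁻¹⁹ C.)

KE = 26.5 eV = 4.245 × 10⁻¹⁸ J.
p = √(2mKE) = √(2 × 1.673 × 10⁻²⁷ × 4.245 × 10⁻¹⁸) = 1.192 × 10⁻²² kg·m/s.
λ = h/p = 6.626 × 10⁻³⁴ / 1.192 × 10⁻²² = 5.56 × 10⁻¹² m = 5560 fm.

λ = 5560 fm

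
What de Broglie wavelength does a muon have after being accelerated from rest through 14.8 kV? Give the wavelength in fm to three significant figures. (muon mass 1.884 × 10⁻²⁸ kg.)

λ = 701 fm

KE = eV = 1.602 × 10⁻¹⁹ × 1.480 × 10⁴ = 2.371 × 10⁻¹⁵ J.
p = √(2mKE) = √(2 × 1.884 × 10⁻²⁸ × 2.371 × 10⁻¹⁵) = 9.452 × 10⁻²² kg·m/s.
λ = h/p = 6.626 × 10⁻³⁴ / 9.452 × 10⁻²² = 7.01 × 10⁻¹³ m = 701 fm.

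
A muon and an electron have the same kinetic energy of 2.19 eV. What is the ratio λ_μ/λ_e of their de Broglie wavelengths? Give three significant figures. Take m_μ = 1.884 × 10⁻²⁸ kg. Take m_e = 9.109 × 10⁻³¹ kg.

λ_μ/λ_e = 0.0695

At fixed KE, p = √(2mKE) so λ = h/p ∝ 1/√m.
λ_μ/λ_e = √(m_e/m_μ) = √(9.109 × 10⁻³¹/1.884 × 10⁻²⁸) = √(4.835 × 10⁻³) = 0.0695.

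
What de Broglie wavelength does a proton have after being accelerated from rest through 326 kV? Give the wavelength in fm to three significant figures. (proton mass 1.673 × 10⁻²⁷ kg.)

λ = 50.1 fm

KE = eV = 1.602 × 10⁻¹⁹ × 3.260 × 10⁵ = 5.223 × 10⁻¹⁴ J.
p = √(2mKE) = √(2 × 1.673 × 10⁻²⁷ × 5.223 × 10⁻¹⁴) = 1.322 × 10⁻²⁰ kg·m/s.
λ = h/p = 6.626 × 10⁻³⁴ / 1.322 × 10⁻²⁰ = 5.01 × 10⁻¹⁴ m = 50.1 fm.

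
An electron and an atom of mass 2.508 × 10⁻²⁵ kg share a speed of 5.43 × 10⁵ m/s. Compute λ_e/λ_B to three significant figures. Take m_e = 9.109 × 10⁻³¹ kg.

λ_e/λ_B = 2.75 × 10⁵

At fixed v, p = mv so λ = h/(mv) ∝ 1/m.
λ_e/λ_B = m_B/m_e = 2.508 × 10⁻²⁵/9.109 × 10⁻³¹ = 2.75 × 10⁵.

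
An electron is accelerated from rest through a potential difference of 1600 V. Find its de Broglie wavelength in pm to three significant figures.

λ = 30.7 pm

KE = eV = 1.602 × 10⁻¹⁹ × 1600 = 2.563 × 10⁻¹⁶ J.
p = √(2mKE) = √(2 × 9.109 × 10⁻³¹ × 2.563 × 10⁻¹⁶) = 2.161 × 10⁻²³ kg·m/s.
λ = h/p = 6.626 × 10⁻³⁴ / 2.161 × 10⁻²³ = 3.07 × 10⁻¹¹ m = 30.7 pm.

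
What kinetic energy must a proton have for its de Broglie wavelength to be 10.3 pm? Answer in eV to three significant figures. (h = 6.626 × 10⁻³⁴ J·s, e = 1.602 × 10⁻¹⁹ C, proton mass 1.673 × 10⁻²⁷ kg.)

p = h/λ = 6.626 × 10⁻³⁴ / 1.030 × 10⁻¹¹ = 6.433 × 10⁻²³ kg·m/s.
KE = p²/(2m) = (6.433 × 10⁻²³)² / (2 × 1.673 × 10⁻²⁷) = 1.237 × 10⁻¹⁸ J = 7.72 eV.

KE = 7.72 eV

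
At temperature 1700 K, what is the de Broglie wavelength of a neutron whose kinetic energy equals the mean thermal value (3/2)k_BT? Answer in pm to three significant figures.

KE = (3/2)k_BT = 1.5 × 1.381 × 10⁻²³ × 1700 = 3.522 × 10⁻²⁰ J.
p = √(2mKE) = √(2 × 1.675 × 10⁻²⁷ × 3.522 × 10⁻²⁰) = 1.086 × 10⁻²³ kg·m/s.
λ = h/p = 6.10 × 10⁻¹¹ m = 61.0 pm.

λ = 61.0 pm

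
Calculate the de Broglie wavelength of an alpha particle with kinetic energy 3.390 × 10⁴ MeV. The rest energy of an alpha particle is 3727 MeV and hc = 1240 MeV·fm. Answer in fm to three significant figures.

λ = 0.0331 fm

Total energy E = KE + m₀c² = 3.390 × 10⁴ + 3727 = 37627 MeV.
(pc)² = E² − (m₀c²)² = (37627)² − (3727)² = 1.402 × 10⁹ MeV², so pc = 3.744 × 10⁴ MeV.
λ = hc/(pc) = 1240 MeV·fm / 3.744 × 10⁴ MeV = 0.0331 fm.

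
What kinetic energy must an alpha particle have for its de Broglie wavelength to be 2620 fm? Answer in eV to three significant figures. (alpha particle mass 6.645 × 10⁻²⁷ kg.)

p = h/λ = 6.626 × 10⁻³⁴ / 2.620 × 10⁻¹² = 2.529 × 10⁻²² kg·m/s.
KE = p²/(2m) = (2.529 × 10⁻²²)² / (2 × 6.645 × 10⁻²⁷) = 4.813 × 10⁻¹⁸ J = 30.0 eV.

KE = 30.0 eV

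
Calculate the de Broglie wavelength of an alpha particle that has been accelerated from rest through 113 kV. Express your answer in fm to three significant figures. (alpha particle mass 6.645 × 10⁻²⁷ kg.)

KE = 2eV = 2 × 1.602 × 10⁻¹⁹ × 1.130 × 10⁵ = 3.621 × 10⁻¹⁴ J.
p = √(2mKE) = √(2 × 6.645 × 10⁻²⁷ × 3.621 × 10⁻¹⁴) = 2.194 × 10⁻²⁰ kg·m/s.
λ = h/p = 6.626 × 10⁻³⁴ / 2.194 × 10⁻²⁰ = 3.02 × 10⁻¹⁴ m = 30.2 fm.

λ = 30.2 fm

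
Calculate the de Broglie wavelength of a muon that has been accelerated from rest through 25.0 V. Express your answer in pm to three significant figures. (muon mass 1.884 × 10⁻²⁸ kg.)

λ = 17.1 pm

KE = eV = 1.602 × 10⁻¹⁹ × 25.00 = 4.005 × 10⁻¹⁸ J.
p = √(2mKE) = √(2 × 1.884 × 10⁻²⁸ × 4.005 × 10⁻¹⁸) = 3.885 × 10⁻²³ kg·m/s.
λ = h/p = 6.626 × 10⁻³⁴ / 3.885 × 10⁻²³ = 1.71 × 10⁻¹¹ m = 17.1 pm.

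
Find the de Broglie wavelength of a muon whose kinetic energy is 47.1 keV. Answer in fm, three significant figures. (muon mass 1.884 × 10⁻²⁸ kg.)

λ = 393 fm

KE = 47.1 keV = 7.545 × 10⁻¹⁵ J.
p = √(2mKE) = √(2 × 1.884 × 10⁻²⁸ × 7.545 × 10⁻¹⁵) = 1.686 × 10⁻²¹ kg·m/s.
λ = h/p = 6.626 × 10⁻³⁴ / 1.686 × 10⁻²¹ = 3.93 × 10⁻¹³ m = 393 fm.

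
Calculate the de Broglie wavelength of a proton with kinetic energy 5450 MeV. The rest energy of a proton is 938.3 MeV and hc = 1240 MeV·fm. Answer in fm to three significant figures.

λ = 0.196 fm

Total energy E = KE + m₀c² = 5450 + 938.3 = 6388.3 MeV.
(pc)² = E² − (m₀c²)² = (6388.3)² − (938.3)² = 3.993 × 10⁷ MeV², so pc = 6319 MeV.
λ = hc/(pc) = 1240 MeV·fm / 6319 MeV = 0.196 fm.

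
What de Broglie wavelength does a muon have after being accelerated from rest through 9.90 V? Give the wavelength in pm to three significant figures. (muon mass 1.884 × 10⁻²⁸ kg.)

λ = 27.1 pm

KE = eV = 1.602 × 10⁻¹⁹ × 9.900 = 1.586 × 10⁻¹⁸ J.
p = √(2mKE) = √(2 × 1.884 × 10⁻²⁸ × 1.586 × 10⁻¹⁸) = 2.445 × 10⁻²³ kg·m/s.
λ = h/p = 6.626 × 10⁻³⁴ / 2.445 × 10⁻²³ = 2.71 × 10⁻¹¹ m = 27.1 pm.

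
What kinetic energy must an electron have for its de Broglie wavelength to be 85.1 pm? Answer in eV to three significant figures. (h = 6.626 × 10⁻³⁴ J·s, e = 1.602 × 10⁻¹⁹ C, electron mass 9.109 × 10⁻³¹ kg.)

p = h/λ = 6.626 × 10⁻³⁴ / 8.510 × 10⁻¹¹ = 7.786 × 10⁻²⁴ kg·m/s.
KE = p²/(2m) = (7.786 × 10⁻²⁴)² / (2 × 9.109 × 10⁻³¹) = 3.328 × 10⁻¹⁷ J = 208 eV.

KE = 208 eV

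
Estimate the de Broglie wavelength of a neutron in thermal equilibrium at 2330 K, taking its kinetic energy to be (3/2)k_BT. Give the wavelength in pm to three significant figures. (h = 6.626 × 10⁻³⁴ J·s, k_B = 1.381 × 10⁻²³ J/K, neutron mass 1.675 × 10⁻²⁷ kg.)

λ = 52.1 pm

KE = (3/2)k_BT = 1.5 × 1.381 × 10⁻²³ × 2330 = 4.827 × 10⁻²⁰ J.
p = √(2mKE) = √(2 × 1.675 × 10⁻²⁷ × 4.827 × 10⁻²⁰) = 1.272 × 10⁻²³ kg·m/s.
λ = h/p = 5.21 × 10⁻¹¹ m = 52.1 pm.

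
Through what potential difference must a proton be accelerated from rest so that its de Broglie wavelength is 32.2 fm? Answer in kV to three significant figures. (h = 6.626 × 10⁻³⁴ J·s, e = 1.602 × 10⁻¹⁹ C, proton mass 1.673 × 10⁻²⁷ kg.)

p = h/λ = 6.626 × 10⁻³⁴ / 3.220 × 10⁻¹⁴ = 2.058 × 10⁻²⁰ kg·m/s.
KE = p²/(2m) = 1.266 × 10⁻¹³ J.
V = KE/e = 1.266 × 10⁻¹³ / (1.602 × 10⁻¹⁹) = 790 kV.

V = 790 kV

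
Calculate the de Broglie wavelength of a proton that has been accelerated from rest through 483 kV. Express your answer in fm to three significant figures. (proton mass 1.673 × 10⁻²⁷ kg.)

KE = eV = 1.602 × 10⁻¹⁹ × 4.830 × 10⁵ = 7.738 × 10⁻¹⁴ J.
p = √(2mKE) = √(2 × 1.673 × 10⁻²⁷ × 7.738 × 10⁻¹⁴) = 1.609 × 10⁻²⁰ kg·m/s.
λ = h/p = 6.626 × 10⁻³⁴ / 1.609 × 10⁻²⁰ = 4.12 × 10⁻¹⁴ m = 41.2 fm.

λ = 41.2 fm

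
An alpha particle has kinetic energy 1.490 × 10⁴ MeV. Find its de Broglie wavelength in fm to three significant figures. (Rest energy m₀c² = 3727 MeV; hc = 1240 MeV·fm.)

Total energy E = KE + m₀c² = 1.490 × 10⁴ + 3727 = 18627 MeV.
(pc)² = E² − (m₀c²)² = (18627)² − (3727)² = 3.331 × 10⁸ MeV², so pc = 1.825 × 10⁴ MeV.
λ = hc/(pc) = 1240 MeV·fm / 1.825 × 10⁴ MeV = 0.0679 fm.

λ = 0.0679 fm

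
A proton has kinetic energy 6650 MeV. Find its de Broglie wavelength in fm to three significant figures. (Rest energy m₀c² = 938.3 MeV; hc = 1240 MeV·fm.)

λ = 0.165 fm

Total energy E = KE + m₀c² = 6650 + 938.3 = 7588.3 MeV.
(pc)² = E² − (m₀c²)² = (7588.3)² − (938.3)² = 5.670 × 10⁷ MeV², so pc = 7530 MeV.
λ = hc/(pc) = 1240 MeV·fm / 7530 MeV = 0.165 fm.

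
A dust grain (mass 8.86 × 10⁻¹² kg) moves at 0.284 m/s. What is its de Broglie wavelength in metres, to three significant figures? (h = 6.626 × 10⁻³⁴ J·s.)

λ = 2.63 × 10⁻²² m

p = mv = 8.86 × 10⁻¹² × 0.284 = 2.516 × 10⁻¹² kg·m/s.
λ = h/p = 6.626 × 10⁻³⁴ / 2.516 × 10⁻¹² = 2.63 × 10⁻²² m.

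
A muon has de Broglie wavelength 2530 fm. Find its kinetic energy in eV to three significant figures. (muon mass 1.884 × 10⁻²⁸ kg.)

KE = 1140 eV

p = h/λ = 6.626 × 10⁻³⁴ / 2.530 × 10⁻¹² = 2.619 × 10⁻²² kg·m/s.
KE = p²/(2m) = (2.619 × 10⁻²²)² / (2 × 1.884 × 10⁻²⁸) = 1.820 × 10⁻¹⁶ J = 1140 eV.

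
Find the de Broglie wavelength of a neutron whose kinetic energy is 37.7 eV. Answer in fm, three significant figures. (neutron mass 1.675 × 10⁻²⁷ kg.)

λ = 4660 fm

KE = 37.7 eV = 6.040 × 10⁻¹⁸ J.
p = √(2mKE) = √(2 × 1.675 × 10⁻²⁷ × 6.040 × 10⁻¹⁸) = 1.422 × 10⁻²² kg·m/s.
λ = h/p = 6.626 × 10⁻³⁴ / 1.422 × 10⁻²² = 4.66 × 10⁻¹² m = 4660 fm.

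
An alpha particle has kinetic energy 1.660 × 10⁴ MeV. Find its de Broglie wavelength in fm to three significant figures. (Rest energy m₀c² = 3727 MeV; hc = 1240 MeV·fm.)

Total energy E = KE + m₀c² = 1.660 × 10⁴ + 3727 = 20327 MeV.
(pc)² = E² − (m₀c²)² = (20327)² − (3727)² = 3.993 × 10⁸ MeV², so pc = 1.998 × 10⁴ MeV.
λ = hc/(pc) = 1240 MeV·fm / 1.998 × 10⁴ MeV = 0.0621 fm.

λ = 0.0621 fm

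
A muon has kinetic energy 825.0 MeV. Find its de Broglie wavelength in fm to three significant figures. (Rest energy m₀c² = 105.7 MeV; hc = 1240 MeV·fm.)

λ = 1.34 fm

Total energy E = KE + m₀c² = 825.0 + 105.7 = 930.7 MeV.
(pc)² = E² − (m₀c²)² = (930.7)² − (105.7)² = 8.550 × 10⁵ MeV², so pc = 924.7 MeV.
λ = hc/(pc) = 1240 MeV·fm / 924.7 MeV = 1.34 fm.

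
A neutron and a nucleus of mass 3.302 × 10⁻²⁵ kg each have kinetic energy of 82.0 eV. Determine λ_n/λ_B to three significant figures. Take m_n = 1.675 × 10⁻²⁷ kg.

λ_n/λ_B = 14.0

At fixed KE, p = √(2mKE) so λ = h/p ∝ 1/√m.
λ_n/λ_B = √(m_B/m_n) = √(3.302 × 10⁻²⁵/1.675 × 10⁻²⁷) = √(197.1) = 14.0.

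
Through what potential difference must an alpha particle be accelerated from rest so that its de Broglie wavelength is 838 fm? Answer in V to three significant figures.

p = h/λ = 6.626 × 10⁻³⁴ / 8.380 × 10⁻¹³ = 7.907 × 10⁻²² kg·m/s.
KE = p²/(2m) = 4.704 × 10⁻¹⁷ J.
V = KE/2e = 4.704 × 10⁻¹⁷ / (2 × 1.602 × 10⁻¹⁹) = 147 V.

V = 147 V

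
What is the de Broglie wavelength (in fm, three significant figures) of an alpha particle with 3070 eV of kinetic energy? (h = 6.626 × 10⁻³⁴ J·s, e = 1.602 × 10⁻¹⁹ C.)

KE = 3070 eV = 4.918 × 10⁻¹⁶ J.
p = √(2mKE) = √(2 × 6.645 × 10⁻²⁷ × 4.918 × 10⁻¹⁶) = 2.557 × 10⁻²¹ kg·m/s.
λ = h/p = 6.626 × 10⁻³⁴ / 2.557 × 10⁻²¹ = 2.59 × 10⁻¹³ m = 259 fm.

λ = 259 fm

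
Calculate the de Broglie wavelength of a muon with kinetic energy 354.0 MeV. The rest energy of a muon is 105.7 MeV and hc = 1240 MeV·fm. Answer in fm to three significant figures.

Total energy E = KE + m₀c² = 354.0 + 105.7 = 459.7 MeV.
(pc)² = E² − (m₀c²)² = (459.7)² − (105.7)² = 2.002 × 10⁵ MeV², so pc = 447.4 MeV.
λ = hc/(pc) = 1240 MeV·fm / 447.4 MeV = 2.77 fm.

λ = 2.77 fm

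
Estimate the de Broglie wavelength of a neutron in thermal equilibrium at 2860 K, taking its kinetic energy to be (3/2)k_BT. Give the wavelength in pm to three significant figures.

KE = (3/2)k_BT = 1.5 × 1.381 × 10⁻²³ × 2860 = 5.924 × 10⁻²⁰ J.
p = √(2mKE) = √(2 × 1.675 × 10⁻²⁷ × 5.924 × 10⁻²⁰) = 1.409 × 10⁻²³ kg·m/s.
λ = h/p = 4.70 × 10⁻¹¹ m = 47.0 pm.

λ = 47.0 pm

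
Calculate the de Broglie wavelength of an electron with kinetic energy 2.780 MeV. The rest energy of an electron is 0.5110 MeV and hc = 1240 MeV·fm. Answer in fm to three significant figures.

Total energy E = KE + m₀c² = 2.780 + 0.5110 = 3.2910 MeV.
(pc)² = E² − (m₀c²)² = (3.2910)² − (0.5110)² = 10.57 MeV², so pc = 3.251 MeV.
λ = hc/(pc) = 1240 MeV·fm / 3.251 MeV = 381 fm.

λ = 381 fm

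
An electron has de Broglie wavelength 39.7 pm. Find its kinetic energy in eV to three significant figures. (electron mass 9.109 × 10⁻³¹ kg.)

KE = 954 eV

p = h/λ = 6.626 × 10⁻³⁴ / 3.970 × 10⁻¹¹ = 1.669 × 10⁻²³ kg·m/s.
KE = p²/(2m) = (1.669 × 10⁻²³)² / (2 × 9.109 × 10⁻³¹) = 1.529 × 10⁻¹⁶ J = 954 eV.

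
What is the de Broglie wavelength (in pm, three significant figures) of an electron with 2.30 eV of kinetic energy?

KE = 2.30 eV = 3.685 × 10⁻¹⁹ J.
p = √(2mKE) = √(2 × 9.109 × 10⁻³¹ × 3.685 × 10⁻¹⁹) = 8.193 × 10⁻²⁵ kg·m/s.
λ = h/p = 6.626 × 10⁻³⁴ / 8.193 × 10⁻²⁵ = 8.09 × 10⁻¹⁰ m = 809 pm.

λ = 809 pm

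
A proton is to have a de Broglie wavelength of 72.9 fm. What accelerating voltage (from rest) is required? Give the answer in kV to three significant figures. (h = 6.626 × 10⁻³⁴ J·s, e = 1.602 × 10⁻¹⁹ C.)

p = h/λ = 6.626 × 10⁻³⁴ / 7.290 × 10⁻¹⁴ = 9.089 × 10⁻²¹ kg·m/s.
KE = p²/(2m) = 2.469 × 10⁻¹⁴ J.
V = KE/e = 2.469 × 10⁻¹⁴ / (1.602 × 10⁻¹⁹) = 154 kV.

V = 154 kV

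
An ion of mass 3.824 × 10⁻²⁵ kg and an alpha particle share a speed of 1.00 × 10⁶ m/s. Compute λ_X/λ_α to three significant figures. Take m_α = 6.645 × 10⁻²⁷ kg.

λ_X/λ_α = 0.0174

At fixed v, p = mv so λ = h/(mv) ∝ 1/m.
λ_X/λ_α = m_α/m_X = 6.645 × 10⁻²⁷/3.824 × 10⁻²⁵ = 0.0174.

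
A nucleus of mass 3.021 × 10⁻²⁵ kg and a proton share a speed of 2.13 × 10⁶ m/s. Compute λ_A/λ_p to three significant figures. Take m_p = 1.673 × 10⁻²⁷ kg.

At fixed v, p = mv so λ = h/(mv) ∝ 1/m.
λ_A/λ_p = m_p/m_A = 1.673 × 10⁻²⁷/3.021 × 10⁻²⁵ = 5.54 × 10⁻³.

λ_A/λ_p = 5.54 × 10⁻³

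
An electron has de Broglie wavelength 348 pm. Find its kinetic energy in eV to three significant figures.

KE = 12.4 eV

p = h/λ = 6.626 × 10⁻³⁴ / 3.480 × 10⁻¹⁰ = 1.904 × 10⁻²⁴ kg·m/s.
KE = p²/(2m) = (1.904 × 10⁻²⁴)² / (2 × 9.109 × 10⁻³¹) = 1.990 × 10⁻¹⁸ J = 12.4 eV.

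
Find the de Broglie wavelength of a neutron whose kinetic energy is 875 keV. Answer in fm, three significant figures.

λ = 30.6 fm

KE = 875 keV = 1.402 × 10⁻¹³ J.
p = √(2mKE) = √(2 × 1.675 × 10⁻²⁷ × 1.402 × 10⁻¹³) = 2.167 × 10⁻²⁰ kg·m/s.
λ = h/p = 6.626 × 10⁻³⁴ / 2.167 × 10⁻²⁰ = 3.06 × 10⁻¹⁴ m = 30.6 fm.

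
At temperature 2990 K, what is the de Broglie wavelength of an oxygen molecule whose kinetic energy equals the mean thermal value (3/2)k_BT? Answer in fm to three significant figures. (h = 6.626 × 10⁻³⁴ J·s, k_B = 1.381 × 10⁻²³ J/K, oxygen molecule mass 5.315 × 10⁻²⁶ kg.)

λ = 8170 fm

KE = (3/2)k_BT = 1.5 × 1.381 × 10⁻²³ × 2990 = 6.194 × 10⁻²⁰ J.
p = √(2mKE) = √(2 × 5.315 × 10⁻²⁶ × 6.194 × 10⁻²⁰) = 8.114 × 10⁻²³ kg·m/s.
λ = h/p = 8.17 × 10⁻¹² m = 8170 fm.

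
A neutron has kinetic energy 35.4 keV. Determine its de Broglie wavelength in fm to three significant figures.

λ = 152 fm

KE = 35.4 keV = 5.671 × 10⁻¹⁵ J.
p = √(2mKE) = √(2 × 1.675 × 10⁻²⁷ × 5.671 × 10⁻¹⁵) = 4.359 × 10⁻²¹ kg·m/s.
λ = h/p = 6.626 × 10⁻³⁴ / 4.359 × 10⁻²¹ = 1.52 × 10⁻¹³ m = 152 fm.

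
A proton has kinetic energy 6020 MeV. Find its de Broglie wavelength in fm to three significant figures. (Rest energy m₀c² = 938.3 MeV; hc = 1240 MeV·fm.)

λ = 0.180 fm

Total energy E = KE + m₀c² = 6020 + 938.3 = 6958.3 MeV.
(pc)² = E² − (m₀c²)² = (6958.3)² − (938.3)² = 4.754 × 10⁷ MeV², so pc = 6895 MeV.
λ = hc/(pc) = 1240 MeV·fm / 6895 MeV = 0.180 fm.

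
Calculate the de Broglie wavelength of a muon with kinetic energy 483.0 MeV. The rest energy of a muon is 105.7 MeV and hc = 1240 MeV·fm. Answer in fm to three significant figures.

λ = 2.14 fm

Total energy E = KE + m₀c² = 483.0 + 105.7 = 588.7 MeV.
(pc)² = E² − (m₀c²)² = (588.7)² − (105.7)² = 3.354 × 10⁵ MeV², so pc = 579.1 MeV.
λ = hc/(pc) = 1240 MeV·fm / 579.1 MeV = 2.14 fm.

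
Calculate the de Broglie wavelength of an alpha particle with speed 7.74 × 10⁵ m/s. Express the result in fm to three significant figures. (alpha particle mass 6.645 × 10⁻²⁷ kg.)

p = mv = 6.645 × 10⁻²⁷ × 7.74 × 10⁵ = 5.143 × 10⁻²¹ kg·m/s.
λ = h/p = 6.626 × 10⁻³⁴ / 5.143 × 10⁻²¹ = 1.29 × 10⁻¹³ m = 129 fm.

λ = 129 fm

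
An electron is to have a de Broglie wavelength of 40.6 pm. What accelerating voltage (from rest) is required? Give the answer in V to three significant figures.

V = 913 V

p = h/λ = 6.626 × 10⁻³⁴ / 4.060 × 10⁻¹¹ = 1.632 × 10⁻²³ kg·m/s.
KE = p²/(2m) = 1.462 × 10⁻¹⁶ J.
V = KE/e = 1.462 × 10⁻¹⁶ / (1.602 × 10⁻¹⁹) = 913 V.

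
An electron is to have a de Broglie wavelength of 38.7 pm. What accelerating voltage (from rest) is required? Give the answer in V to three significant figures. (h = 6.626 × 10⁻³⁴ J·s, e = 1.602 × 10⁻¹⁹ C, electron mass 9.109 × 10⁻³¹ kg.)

p = h/λ = 6.626 × 10⁻³⁴ / 3.870 × 10⁻¹¹ = 1.712 × 10⁻²³ kg·m/s.
KE = p²/(2m) = 1.609 × 10⁻¹⁶ J.
V = KE/e = 1.609 × 10⁻¹⁶ / (1.602 × 10⁻¹⁹) = 1000 V.

V = 1000 V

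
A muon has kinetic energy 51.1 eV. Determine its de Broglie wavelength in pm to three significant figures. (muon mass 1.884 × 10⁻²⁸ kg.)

λ = 11.9 pm

KE = 51.1 eV = 8.186 × 10⁻¹⁸ J.
p = √(2mKE) = √(2 × 1.884 × 10⁻²⁸ × 8.186 × 10⁻¹⁸) = 5.554 × 10⁻²³ kg·m/s.
λ = h/p = 6.626 × 10⁻³⁴ / 5.554 × 10⁻²³ = 1.19 × 10⁻¹¹ m = 11.9 pm.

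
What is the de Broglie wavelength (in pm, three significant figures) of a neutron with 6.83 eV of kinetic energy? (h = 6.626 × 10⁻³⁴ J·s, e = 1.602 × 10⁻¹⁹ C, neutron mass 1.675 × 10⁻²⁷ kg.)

KE = 6.83 eV = 1.094 × 10⁻¹⁸ J.
p = √(2mKE) = √(2 × 1.675 × 10⁻²⁷ × 1.094 × 10⁻¹⁸) = 6.054 × 10⁻²³ kg·m/s.
λ = h/p = 6.626 × 10⁻³⁴ / 6.054 × 10⁻²³ = 1.09 × 10⁻¹¹ m = 10.9 pm.

λ = 10.9 pm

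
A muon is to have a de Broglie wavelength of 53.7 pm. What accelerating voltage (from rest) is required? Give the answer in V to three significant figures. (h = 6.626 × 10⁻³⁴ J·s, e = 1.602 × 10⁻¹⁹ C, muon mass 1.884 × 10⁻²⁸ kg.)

V = 2.52 V

p = h/λ = 6.626 × 10⁻³⁴ / 5.370 × 10⁻¹¹ = 1.234 × 10⁻²³ kg·m/s.
KE = p²/(2m) = 4.041 × 10⁻¹⁹ J.
V = KE/e = 4.041 × 10⁻¹⁹ / (1.602 × 10⁻¹⁹) = 2.52 V.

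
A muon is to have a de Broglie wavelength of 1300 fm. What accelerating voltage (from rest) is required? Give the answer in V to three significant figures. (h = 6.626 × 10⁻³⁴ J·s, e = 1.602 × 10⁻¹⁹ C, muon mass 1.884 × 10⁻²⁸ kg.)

p = h/λ = 6.626 × 10⁻³⁴ / 1.300 × 10⁻¹² = 5.097 × 10⁻²² kg·m/s.
KE = p²/(2m) = 6.895 × 10⁻¹⁶ J.
V = KE/e = 6.895 × 10⁻¹⁶ / (1.602 × 10⁻¹⁹) = 4300 V.

V = 4300 V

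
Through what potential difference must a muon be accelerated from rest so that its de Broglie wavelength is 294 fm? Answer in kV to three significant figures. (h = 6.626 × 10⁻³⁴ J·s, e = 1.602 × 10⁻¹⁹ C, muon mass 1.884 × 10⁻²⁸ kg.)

V = 84.1 kV

p = h/λ = 6.626 × 10⁻³⁴ / 2.940 × 10⁻¹³ = 2.254 × 10⁻²¹ kg·m/s.
KE = p²/(2m) = 1.348 × 10⁻¹⁴ J.
V = KE/e = 1.348 × 10⁻¹⁴ / (1.602 × 10⁻¹⁹) = 84.1 kV.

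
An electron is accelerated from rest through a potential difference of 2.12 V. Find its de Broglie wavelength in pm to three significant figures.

KE = eV = 1.602 × 10⁻¹⁹ × 2.120 = 3.396 × 10⁻¹⁹ J.
p = √(2mKE) = √(2 × 9.109 × 10⁻³¹ × 3.396 × 10⁻¹⁹) = 7.866 × 10⁻²⁵ kg·m/s.
λ = h/p = 6.626 × 10⁻³⁴ / 7.866 × 10⁻²⁵ = 8.42 × 10⁻¹⁰ m = 842 pm.

λ = 842 pm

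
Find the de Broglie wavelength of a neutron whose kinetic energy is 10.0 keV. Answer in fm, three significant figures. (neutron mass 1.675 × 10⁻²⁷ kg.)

KE = 10.0 keV = 1.602 × 10⁻¹⁵ J.
p = √(2mKE) = √(2 × 1.675 × 10⁻²⁷ × 1.602 × 10⁻¹⁵) = 2.317 × 10⁻²¹ kg·m/s.
λ = h/p = 6.626 × 10⁻³⁴ / 2.317 × 10⁻²¹ = 2.86 × 10⁻¹³ m = 286 fm.

λ = 286 fm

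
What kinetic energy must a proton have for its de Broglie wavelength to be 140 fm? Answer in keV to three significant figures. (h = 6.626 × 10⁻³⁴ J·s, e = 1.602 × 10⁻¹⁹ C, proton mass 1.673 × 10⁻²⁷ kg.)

KE = 41.8 keV

p = h/λ = 6.626 × 10⁻³⁴ / 1.400 × 10⁻¹³ = 4.733 × 10⁻²¹ kg·m/s.
KE = p²/(2m) = (4.733 × 10⁻²¹)² / (2 × 1.673 × 10⁻²⁷) = 6.695 × 10⁻¹⁵ J = 41.8 keV.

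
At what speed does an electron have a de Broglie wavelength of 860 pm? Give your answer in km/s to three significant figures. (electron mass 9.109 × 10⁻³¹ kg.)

p = h/λ = 6.626 × 10⁻³⁴ / 8.600 × 10⁻¹⁰ = 7.705 × 10⁻²⁵ kg·m/s.
v = p/m = 7.705 × 10⁻²⁵ / 9.109 × 10⁻³¹ = 8.46 × 10⁵ m/s = 846 km/s.

v = 846 km/s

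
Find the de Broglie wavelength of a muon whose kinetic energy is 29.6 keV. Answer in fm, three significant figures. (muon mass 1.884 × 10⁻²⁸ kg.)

KE = 29.6 keV = 4.742 × 10⁻¹⁵ J.
p = √(2mKE) = √(2 × 1.884 × 10⁻²⁸ × 4.742 × 10⁻¹⁵) = 1.337 × 10⁻²¹ kg·m/s.
λ = h/p = 6.626 × 10⁻³⁴ / 1.337 × 10⁻²¹ = 4.96 × 10⁻¹³ m = 496 fm.

λ = 496 fm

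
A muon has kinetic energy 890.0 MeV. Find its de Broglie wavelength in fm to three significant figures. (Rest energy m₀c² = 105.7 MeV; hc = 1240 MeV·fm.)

Total energy E = KE + m₀c² = 890.0 + 105.7 = 995.7 MeV.
(pc)² = E² − (m₀c²)² = (995.7)² − (105.7)² = 9.802 × 10⁵ MeV², so pc = 990.1 MeV.
λ = hc/(pc) = 1240 MeV·fm / 990.1 MeV = 1.25 fm.

λ = 1.25 fm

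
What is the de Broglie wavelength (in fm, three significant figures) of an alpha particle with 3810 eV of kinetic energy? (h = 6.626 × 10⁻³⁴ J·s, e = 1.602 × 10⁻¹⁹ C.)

KE = 3810 eV = 6.104 × 10⁻¹⁶ J.
p = √(2mKE) = √(2 × 6.645 × 10⁻²⁷ × 6.104 × 10⁻¹⁶) = 2.848 × 10⁻²¹ kg·m/s.
λ = h/p = 6.626 × 10⁻³⁴ / 2.848 × 10⁻²¹ = 2.33 × 10⁻¹³ m = 233 fm.

λ = 233 fm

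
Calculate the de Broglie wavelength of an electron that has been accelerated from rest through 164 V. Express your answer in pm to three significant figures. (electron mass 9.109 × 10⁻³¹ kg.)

KE = eV = 1.602 × 10⁻¹⁹ × 164.0 = 2.627 × 10⁻¹⁷ J.
p = √(2mKE) = √(2 × 9.109 × 10⁻³¹ × 2.627 × 10⁻¹⁷) = 6.918 × 10⁻²⁴ kg·m/s.
λ = h/p = 6.626 × 10⁻³⁴ / 6.918 × 10⁻²⁴ = 9.58 × 10⁻¹¹ m = 95.8 pm.

λ = 95.8 pm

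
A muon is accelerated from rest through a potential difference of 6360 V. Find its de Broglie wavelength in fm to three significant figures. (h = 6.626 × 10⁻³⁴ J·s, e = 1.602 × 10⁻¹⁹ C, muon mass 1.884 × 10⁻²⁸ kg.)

λ = 1070 fm

KE = eV = 1.602 × 10⁻¹⁹ × 6360 = 1.019 × 10⁻¹⁵ J.
p = √(2mKE) = √(2 × 1.884 × 10⁻²⁸ × 1.019 × 10⁻¹⁵) = 6.196 × 10⁻²² kg·m/s.
λ = h/p = 6.626 × 10⁻³⁴ / 6.196 × 10⁻²² = 1.07 × 10⁻¹² m = 1070 fm.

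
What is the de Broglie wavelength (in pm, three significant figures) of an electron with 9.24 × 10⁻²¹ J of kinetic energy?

p = √(2mKE) = √(2 × 9.109 × 10⁻³¹ × 9.240 × 10⁻²¹) = 1.297 × 10⁻²⁵ kg·m/s.
λ = h/p = 6.626 × 10⁻³⁴ / 1.297 × 10⁻²⁵ = 5.11 × 10⁻⁹ m = 5110 pm.

λ = 5110 pm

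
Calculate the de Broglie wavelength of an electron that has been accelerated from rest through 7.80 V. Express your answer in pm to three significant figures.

λ = 439 pm

KE = eV = 1.602 × 10⁻¹⁹ × 7.800 = 1.250 × 10⁻¹⁸ J.
p = √(2mKE) = √(2 × 9.109 × 10⁻³¹ × 1.250 × 10⁻¹⁸) = 1.509 × 10⁻²⁴ kg·m/s.
λ = h/p = 6.626 × 10⁻³⁴ / 1.509 × 10⁻²⁴ = 4.39 × 10⁻¹⁰ m = 439 pm.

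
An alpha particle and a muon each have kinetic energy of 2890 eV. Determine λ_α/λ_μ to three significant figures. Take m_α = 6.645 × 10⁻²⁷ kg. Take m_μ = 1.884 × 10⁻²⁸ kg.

λ_α/λ_μ = 0.168

At fixed KE, p = √(2mKE) so λ = h/p ∝ 1/√m.
λ_α/λ_μ = √(m_μ/m_α) = √(1.884 × 10⁻²⁸/6.645 × 10⁻²⁷) = √(0.02835) = 0.168.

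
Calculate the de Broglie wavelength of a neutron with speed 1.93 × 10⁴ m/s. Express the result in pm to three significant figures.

λ = 20.5 pm

p = mv = 1.675 × 10⁻²⁷ × 1.93 × 10⁴ = 3.233 × 10⁻²³ kg·m/s.
λ = h/p = 6.626 × 10⁻³⁴ / 3.233 × 10⁻²³ = 2.05 × 10⁻¹¹ m = 20.5 pm.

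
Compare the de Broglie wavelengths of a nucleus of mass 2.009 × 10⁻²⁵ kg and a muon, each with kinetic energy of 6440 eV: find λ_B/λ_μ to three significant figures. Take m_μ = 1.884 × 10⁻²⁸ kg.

λ_B/λ_μ = 0.0306

At fixed KE, p = √(2mKE) so λ = h/p ∝ 1/√m.
λ_B/λ_μ = √(m_μ/m_B) = √(1.884 × 10⁻²⁸/2.009 × 10⁻²⁵) = √(9.378 × 10⁻⁴) = 0.0306.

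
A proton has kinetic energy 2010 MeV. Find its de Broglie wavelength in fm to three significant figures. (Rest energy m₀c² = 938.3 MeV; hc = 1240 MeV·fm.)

λ = 0.444 fm

Total energy E = KE + m₀c² = 2010 + 938.3 = 2948.3 MeV.
(pc)² = E² − (m₀c²)² = (2948.3)² − (938.3)² = 7.812 × 10⁶ MeV², so pc = 2795 MeV.
λ = hc/(pc) = 1240 MeV·fm / 2795 MeV = 0.444 fm.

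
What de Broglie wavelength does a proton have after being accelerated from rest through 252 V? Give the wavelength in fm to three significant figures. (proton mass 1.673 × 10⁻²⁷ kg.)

KE = eV = 1.602 × 10⁻¹⁹ × 252.0 = 4.037 × 10⁻¹⁷ J.
p = √(2mKE) = √(2 × 1.673 × 10⁻²⁷ × 4.037 × 10⁻¹⁷) = 3.675 × 10⁻²² kg·m/s.
λ = h/p = 6.626 × 10⁻³⁴ / 3.675 × 10⁻²² = 1.80 × 10⁻¹² m = 1800 fm.

λ = 1800 fm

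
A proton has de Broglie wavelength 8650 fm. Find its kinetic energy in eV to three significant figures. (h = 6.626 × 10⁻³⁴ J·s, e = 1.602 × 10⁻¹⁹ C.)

p = h/λ = 6.626 × 10⁻³⁴ / 8.650 × 10⁻¹² = 7.660 × 10⁻²³ kg·m/s.
KE = p²/(2m) = (7.660 × 10⁻²³)² / (2 × 1.673 × 10⁻²⁷) = 1.754 × 10⁻¹⁸ J = 10.9 eV.

KE = 10.9 eV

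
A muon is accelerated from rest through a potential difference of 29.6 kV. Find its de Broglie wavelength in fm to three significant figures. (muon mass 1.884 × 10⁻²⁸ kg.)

λ = 496 fm

KE = eV = 1.602 × 10⁻¹⁹ × 2.960 × 10⁴ = 4.742 × 10⁻¹⁵ J.
p = √(2mKE) = √(2 × 1.884 × 10⁻²⁸ × 4.742 × 10⁻¹⁵) = 1.337 × 10⁻²¹ kg·m/s.
λ = h/p = 6.626 × 10⁻³⁴ / 1.337 × 10⁻²¹ = 4.96 × 10⁻¹³ m = 496 fm.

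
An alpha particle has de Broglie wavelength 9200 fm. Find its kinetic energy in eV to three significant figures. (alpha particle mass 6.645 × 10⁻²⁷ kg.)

p = h/λ = 6.626 × 10⁻³⁴ / 9.200 × 10⁻¹² = 7.202 × 10⁻²³ kg·m/s.
KE = p²/(2m) = (7.202 × 10⁻²³)² / (2 × 6.645 × 10⁻²⁷) = 3.903 × 10⁻¹⁹ J = 2.44 eV.

KE = 2.44 eV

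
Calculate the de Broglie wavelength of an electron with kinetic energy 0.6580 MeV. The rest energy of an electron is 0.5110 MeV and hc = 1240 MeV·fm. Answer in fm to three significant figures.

Total energy E = KE + m₀c² = 0.6580 + 0.5110 = 1.1690 MeV.
(pc)² = E² − (m₀c²)² = (1.1690)² − (0.5110)² = 1.105 MeV², so pc = 1.051 MeV.
λ = hc/(pc) = 1240 MeV·fm / 1.051 MeV = 1180 fm.

λ = 1180 fm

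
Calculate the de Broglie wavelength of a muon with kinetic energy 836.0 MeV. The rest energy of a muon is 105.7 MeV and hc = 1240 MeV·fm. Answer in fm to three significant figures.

Total energy E = KE + m₀c² = 836.0 + 105.7 = 941.7 MeV.
(pc)² = E² − (m₀c²)² = (941.7)² − (105.7)² = 8.756 × 10⁵ MeV², so pc = 935.7 MeV.
λ = hc/(pc) = 1240 MeV·fm / 935.7 MeV = 1.33 fm.

λ = 1.33 fm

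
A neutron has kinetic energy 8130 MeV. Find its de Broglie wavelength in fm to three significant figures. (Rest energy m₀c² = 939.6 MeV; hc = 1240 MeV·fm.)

Total energy E = KE + m₀c² = 8130 + 939.6 = 9069.6 MeV.
(pc)² = E² − (m₀c²)² = (9069.6)² − (939.6)² = 8.137 × 10⁷ MeV², so pc = 9021 MeV.
λ = hc/(pc) = 1240 MeV·fm / 9021 MeV = 0.137 fm.

λ = 0.137 fm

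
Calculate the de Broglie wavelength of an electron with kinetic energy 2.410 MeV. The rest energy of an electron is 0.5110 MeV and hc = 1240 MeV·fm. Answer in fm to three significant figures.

λ = 431 fm

Total energy E = KE + m₀c² = 2.410 + 0.5110 = 2.9210 MeV.
(pc)² = E² − (m₀c²)² = (2.9210)² − (0.5110)² = 8.271 MeV², so pc = 2.876 MeV.
λ = hc/(pc) = 1240 MeV·fm / 2.876 MeV = 431 fm.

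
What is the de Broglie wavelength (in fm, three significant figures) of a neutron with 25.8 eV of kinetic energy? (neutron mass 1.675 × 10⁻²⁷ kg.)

λ = 5630 fm

KE = 25.8 eV = 4.133 × 10⁻¹⁸ J.
p = √(2mKE) = √(2 × 1.675 × 10⁻²⁷ × 4.133 × 10⁻¹⁸) = 1.177 × 10⁻²² kg·m/s.
λ = h/p = 6.626 × 10⁻³⁴ / 1.177 × 10⁻²² = 5.63 × 10⁻¹² m = 5630 fm.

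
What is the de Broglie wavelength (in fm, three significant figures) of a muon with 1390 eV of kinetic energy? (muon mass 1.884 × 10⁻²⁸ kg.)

KE = 1390 eV = 2.227 × 10⁻¹⁶ J.
p = √(2mKE) = √(2 × 1.884 × 10⁻²⁸ × 2.227 × 10⁻¹⁶) = 2.897 × 10⁻²² kg·m/s.
λ = h/p = 6.626 × 10⁻³⁴ / 2.897 × 10⁻²² = 2.29 × 10⁻¹² m = 2290 fm.

λ = 2290 fm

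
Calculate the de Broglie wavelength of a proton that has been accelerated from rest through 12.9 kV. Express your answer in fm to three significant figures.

λ = 252 fm

KE = eV = 1.602 × 10⁻¹⁹ × 1.290 × 10⁴ = 2.067 × 10⁻¹⁵ J.
p = √(2mKE) = √(2 × 1.673 × 10⁻²⁷ × 2.067 × 10⁻¹⁵) = 2.630 × 10⁻²¹ kg·m/s.
λ = h/p = 6.626 × 10⁻³⁴ / 2.630 × 10⁻²¹ = 2.52 × 10⁻¹³ m = 252 fm.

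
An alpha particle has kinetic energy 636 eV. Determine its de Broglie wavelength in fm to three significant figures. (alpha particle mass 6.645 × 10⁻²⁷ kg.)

KE = 636 eV = 1.019 × 10⁻¹⁶ J.
p = √(2mKE) = √(2 × 6.645 × 10⁻²⁷ × 1.019 × 10⁻¹⁶) = 1.164 × 10⁻²¹ kg·m/s.
λ = h/p = 6.626 × 10⁻³⁴ / 1.164 × 10⁻²¹ = 5.69 × 10⁻¹³ m = 569 fm.

λ = 569 fm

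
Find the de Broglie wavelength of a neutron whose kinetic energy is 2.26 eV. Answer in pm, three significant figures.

λ = 19.0 pm

KE = 2.26 eV = 3.621 × 10⁻¹⁹ J.
p = √(2mKE) = √(2 × 1.675 × 10⁻²⁷ × 3.621 × 10⁻¹⁹) = 3.483 × 10⁻²³ kg·m/s.
λ = h/p = 6.626 × 10⁻³⁴ / 3.483 × 10⁻²³ = 1.90 × 10⁻¹¹ m = 19.0 pm.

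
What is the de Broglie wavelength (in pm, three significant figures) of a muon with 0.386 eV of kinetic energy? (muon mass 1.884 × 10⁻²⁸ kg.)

KE = 0.386 eV = 6.184 × 10⁻²⁰ J.
p = √(2mKE) = √(2 × 1.884 × 10⁻²⁸ × 6.184 × 10⁻²⁰) = 4.827 × 10⁻²⁴ kg·m/s.
λ = h/p = 6.626 × 10⁻³⁴ / 4.827 × 10⁻²⁴ = 1.37 × 10⁻¹⁰ m = 137 pm.

λ = 137 pm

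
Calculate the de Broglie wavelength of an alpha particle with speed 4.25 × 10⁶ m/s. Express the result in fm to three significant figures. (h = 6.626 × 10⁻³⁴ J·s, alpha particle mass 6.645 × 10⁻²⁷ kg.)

p = mv = 6.645 × 10⁻²⁷ × 4.25 × 10⁶ = 2.824 × 10⁻²⁰ kg·m/s.
λ = h/p = 6.626 × 10⁻³⁴ / 2.824 × 10⁻²⁰ = 2.35 × 10⁻¹⁴ m = 23.5 fm.

λ = 23.5 fm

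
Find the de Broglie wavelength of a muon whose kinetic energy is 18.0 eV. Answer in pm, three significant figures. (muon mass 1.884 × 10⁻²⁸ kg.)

λ = 20.1 pm

KE = 18.0 eV = 2.884 × 10⁻¹⁸ J.
p = √(2mKE) = √(2 × 1.884 × 10⁻²⁸ × 2.884 × 10⁻¹⁸) = 3.296 × 10⁻²³ kg·m/s.
λ = h/p = 6.626 × 10⁻³⁴ / 3.296 × 10⁻²³ = 2.01 × 10⁻¹¹ m = 20.1 pm.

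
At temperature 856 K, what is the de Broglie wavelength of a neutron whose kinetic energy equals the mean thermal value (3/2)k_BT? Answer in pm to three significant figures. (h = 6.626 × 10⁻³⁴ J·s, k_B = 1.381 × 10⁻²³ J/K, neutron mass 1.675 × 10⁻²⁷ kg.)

λ = 86.0 pm

KE = (3/2)k_BT = 1.5 × 1.381 × 10⁻²³ × 856 = 1.773 × 10⁻²⁰ J.
p = √(2mKE) = √(2 × 1.675 × 10⁻²⁷ × 1.773 × 10⁻²⁰) = 7.707 × 10⁻²⁴ kg·m/s.
λ = h/p = 8.60 × 10⁻¹¹ m = 86.0 pm.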